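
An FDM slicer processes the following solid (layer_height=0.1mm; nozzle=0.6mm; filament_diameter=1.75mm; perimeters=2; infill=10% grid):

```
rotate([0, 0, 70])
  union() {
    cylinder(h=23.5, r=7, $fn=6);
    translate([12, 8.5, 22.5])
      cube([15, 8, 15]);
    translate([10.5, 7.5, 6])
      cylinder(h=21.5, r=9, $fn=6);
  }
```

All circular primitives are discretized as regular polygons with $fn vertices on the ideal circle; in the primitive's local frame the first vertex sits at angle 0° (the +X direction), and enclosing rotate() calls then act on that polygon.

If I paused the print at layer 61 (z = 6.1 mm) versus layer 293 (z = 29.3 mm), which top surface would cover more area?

layer 61 (z = 6.1 mm)

Layer 61 (z = 6.1): the cylinder: section is a regular 6-gon, circumradius r=7 (area = (6/2)·7.000²·sin(360°/6) = 127.31 mm²); the cube at (12, 8.5) does not reach this height (z outside [22.5, 37.5]); the r=9 cylinder at (10.5, 7.5) contributes a regular 6-gon of circumradius 9 (area = (6/2)·9.000²·sin(360°/6) = 210.44 mm²); Merging all regions: the regions partially overlap — summed areas 337.75 mm² minus the doubly-counted overlap 7.39 mm² gives 330.36 mm² — area = 330.36 mm²; (rotated 70° about Z; rotation is an isometry so areas/perimeters/island counts are preserved). So its area = 330.36 mm². Layer 293 (z = 29.3): the cylinder is not intersected at this z (z outside [0, 23.5]); the cube at (12, 8.5) is present — its section is the full 15×8 rectangle (area 120.00 mm²); the cylinder at (10.5, 7.5) does not reach this height (z outside [6, 27.5]); Merging all regions: only the 15×8 cube at (12, 8.5) is present, so the union is just that shape — area = 120.00 mm²; (rotated 70° about Z; rotation is an isometry so areas/perimeters/island counts are preserved). So its area = 120.00 mm². Layer 61 is larger (330.36 vs 120.00 mm²).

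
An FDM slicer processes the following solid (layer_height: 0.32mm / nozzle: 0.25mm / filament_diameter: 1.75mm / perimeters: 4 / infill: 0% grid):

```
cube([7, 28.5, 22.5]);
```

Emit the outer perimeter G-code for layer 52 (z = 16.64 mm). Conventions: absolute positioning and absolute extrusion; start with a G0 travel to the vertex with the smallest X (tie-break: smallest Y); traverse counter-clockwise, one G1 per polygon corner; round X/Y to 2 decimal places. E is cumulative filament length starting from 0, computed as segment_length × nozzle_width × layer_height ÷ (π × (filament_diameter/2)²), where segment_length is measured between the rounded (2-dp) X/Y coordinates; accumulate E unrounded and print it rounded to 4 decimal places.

G0 X0.00 Y0.00 Z16.64
G1 X7.00 Y0.00 E0.2328
G1 X7.00 Y28.50 E1.1807
G1 X0.00 Y28.50 E1.4136
G1 X0.00 Y0.00 E2.3615

At z = 16.64 mm: the 7×28.5 cube contributes its full rectangle. The outline is a single polygon with 4 vertices. Extrusion per mm of travel: 0.25 × 0.32 / (π × 0.875²) = 0.033260. Accumulating E over each segment gives final E = 2.3615.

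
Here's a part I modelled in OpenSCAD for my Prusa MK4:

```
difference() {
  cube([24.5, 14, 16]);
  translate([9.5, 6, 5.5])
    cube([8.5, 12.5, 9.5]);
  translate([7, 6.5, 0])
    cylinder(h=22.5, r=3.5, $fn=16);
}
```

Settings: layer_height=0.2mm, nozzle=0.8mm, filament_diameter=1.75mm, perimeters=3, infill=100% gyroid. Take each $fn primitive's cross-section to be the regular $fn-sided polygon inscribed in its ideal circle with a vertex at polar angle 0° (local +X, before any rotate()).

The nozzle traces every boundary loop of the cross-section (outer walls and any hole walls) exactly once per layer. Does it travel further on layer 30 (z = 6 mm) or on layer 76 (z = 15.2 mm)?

layer 30 (z = 6 mm)

Layer 30 (z = 6): the 24.5×14 cube contributes its full rectangle (perimeter 77.00 mm); the cube at (9.5, 6) (footprint 8.5×12.5) is included at this height (perimeter 42.00 mm); the r=3.5 cylinder at (7, 6.5) gives a regular 16-gon of circumradius 3.5 (constant along its height) (perimeter = 2·16·3.500·sin(180°/16) = 21.85 mm); Subtracting the remaining from the first: starting from the 24.5×14 cube, the 8.5×12.5 cube at (9.5, 6) partially overlaps it — only the 68.00 mm² overlap (of its 106.25 mm²) is removed, clipping the outline; the r=3.5 cylinder at (7, 6.5) partially overlaps it — only the 35.46 mm² overlap (of its 37.50 mm²) is removed, clipping the outline — boundary = 107.82 mm. So its perimeter = 107.82 mm. Layer 76 (z = 15.2): the 24.5×14 cube contributes its full rectangle (perimeter 77.00 mm); the cube at (9.5, 6) is absent (z outside [5.5, 15]); the r=3.5 cylinder at (7, 6.5) gives a regular 16-gon of circumradius 3.5 (constant along its height) (perimeter = 2·16·3.500·sin(180°/16) = 21.85 mm); Taking the first minus the rest: starting from the 24.5×14 cube, the r=3.5 cylinder at (7, 6.5) lies wholly inside it (removes its full 37.50 mm² and its 21.85 mm outline becomes a hole wall) — boundary (outer + 1 inner loop) = 98.85 mm. So its perimeter = 98.85 mm. Layer 30 is larger (107.82 vs 98.85 mm).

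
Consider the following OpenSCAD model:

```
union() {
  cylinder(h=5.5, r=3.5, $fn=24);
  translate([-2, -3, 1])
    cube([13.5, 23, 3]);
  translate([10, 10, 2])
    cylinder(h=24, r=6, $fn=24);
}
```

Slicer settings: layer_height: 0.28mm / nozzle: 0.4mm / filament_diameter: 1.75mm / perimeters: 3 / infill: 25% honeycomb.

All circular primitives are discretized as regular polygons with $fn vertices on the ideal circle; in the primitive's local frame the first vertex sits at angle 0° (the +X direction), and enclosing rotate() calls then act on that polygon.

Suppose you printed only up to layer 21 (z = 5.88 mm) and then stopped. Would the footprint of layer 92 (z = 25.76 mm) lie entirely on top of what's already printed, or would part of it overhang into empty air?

entirely on top

Compare the two slices. At z = 5.88: the cylinder does not reach this height (z outside [0, 5.5]); the cube at (-2, -3) is absent (z outside [1, 4]); the cylinder at (10, 10): section is a regular 24-gon, circumradius r=6 (area = (24/2)·6.000²·sin(360°/24) = 111.81 mm²); Combining (union): only the r=6 cylinder at (10, 10) is present, so the union is just that shape — area = 111.81 mm². At z = 25.76: the cylinder does not reach this height (z outside [0, 5.5]); the cube at (-2, -3) does not reach this height (z outside [1, 4]); the r=6 cylinder at (10, 10) gives a regular 24-gon of circumradius 6 (constant along its height) (area = (24/2)·6.000²·sin(360°/24) = 111.81 mm²); Merging all regions: only the r=6 cylinder at (10, 10) is present, so the union is just that shape — area = 111.81 mm². Checking containment: the cross-section at z = 25.76 is a subset of the cross-section at z = 5.88.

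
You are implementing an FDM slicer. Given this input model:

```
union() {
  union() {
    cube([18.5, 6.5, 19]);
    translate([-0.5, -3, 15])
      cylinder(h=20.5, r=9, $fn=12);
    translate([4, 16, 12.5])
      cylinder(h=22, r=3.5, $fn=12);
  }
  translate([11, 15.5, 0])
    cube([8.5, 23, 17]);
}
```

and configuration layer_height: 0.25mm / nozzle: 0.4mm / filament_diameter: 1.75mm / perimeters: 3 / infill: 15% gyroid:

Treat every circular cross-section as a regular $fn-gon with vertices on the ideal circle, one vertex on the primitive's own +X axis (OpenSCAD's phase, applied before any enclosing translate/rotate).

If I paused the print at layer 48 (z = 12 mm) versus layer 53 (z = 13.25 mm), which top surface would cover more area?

layer 53 (z = 13.25 mm)

Layer 48 (z = 12): the cube is present — its section is the full 18.5×6.5 rectangle (area 120.25 mm²); the cylinder at (-0.5, -3) does not reach this height (z outside [15, 35.5]); the cylinder at (4, 16) is not intersected at this z (z outside [12.5, 34.5]); Taking the union: only the 18.5×6.5 cube is present, so the union is just that shape — area = 120.25 mm²; the 8.5×23 cube at (11, 15.5) contributes its full rectangle (area 195.50 mm²); Taking the union: the 2 present regions are separate (no shared area or edge), so areas and boundary lengths simply add and each stays a separate island — area = 315.75 mm². So its area = 315.75 mm². Layer 53 (z = 13.25): the cube (footprint 18.5×6.5) is included at this height (area 120.25 mm²); the cylinder at (-0.5, -3) is not intersected at this z (z outside [15, 35.5]); the r=3.5 cylinder at (4, 16) contributes a regular 12-gon of circumradius 3.5 (area = (12/2)·3.500²·sin(360°/12) = 36.75 mm²); Merging all regions: the 2 present regions are separate (no shared area or edge), so areas and boundary lengths simply add and each stays a separate island — area = 157.00 mm²; the 8.5×23 cube at (11, 15.5) contributes its full rectangle (area 195.50 mm²); Combining (union): the 2 present regions are separate (no shared area or edge), so areas and boundary lengths simply add and each stays a separate island — area = 352.50 mm². So its area = 352.50 mm². Layer 53 is larger (352.50 vs 315.75 mm²).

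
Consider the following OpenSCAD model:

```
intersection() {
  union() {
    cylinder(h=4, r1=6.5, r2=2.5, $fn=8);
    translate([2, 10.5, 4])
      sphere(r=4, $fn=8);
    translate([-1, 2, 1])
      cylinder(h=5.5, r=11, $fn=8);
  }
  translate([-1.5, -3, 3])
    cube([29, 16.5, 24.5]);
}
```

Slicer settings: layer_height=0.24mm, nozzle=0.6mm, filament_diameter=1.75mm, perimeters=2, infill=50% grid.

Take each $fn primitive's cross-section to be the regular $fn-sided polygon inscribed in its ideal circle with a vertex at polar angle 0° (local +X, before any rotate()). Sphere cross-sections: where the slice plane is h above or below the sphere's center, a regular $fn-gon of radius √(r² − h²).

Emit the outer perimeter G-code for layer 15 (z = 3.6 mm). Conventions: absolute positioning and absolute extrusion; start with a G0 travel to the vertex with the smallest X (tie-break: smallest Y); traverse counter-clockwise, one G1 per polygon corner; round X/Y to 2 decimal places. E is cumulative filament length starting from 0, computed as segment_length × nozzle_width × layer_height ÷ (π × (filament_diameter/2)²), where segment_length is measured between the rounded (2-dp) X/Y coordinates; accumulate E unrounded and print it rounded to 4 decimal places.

G0 X-1.50 Y-3.00 Z3.60
G1 X7.93 Y-3.00 E0.5646
G1 X10.00 Y2.00 E0.8885
G1 X6.78 Y9.78 E1.3926
G1 X5.84 Y10.17 E1.4536
G1 X5.98 Y10.50 E1.4750
G1 X4.81 Y13.31 E1.6572
G1 X4.37 Y13.50 E1.6859
G1 X-0.37 Y13.50 E1.9697
G1 X-0.81 Y13.31 E1.9984
G1 X-0.95 Y12.98 E2.0199
G1 X-1.00 Y13.00 E2.0231
G1 X-1.50 Y12.79 E2.0556
G1 X-1.50 Y-3.00 E3.0009

At z = 3.6 mm: the cone contributes a regular 8-gon of circumradius 2.900 (interpolated between r1=6.5 and r2=2.5 at t=0.900); the r=4 sphere at (2, 10.5) contributes a regular 8-gon of circumradius √(4²−0.4²) = 3.980; the cylinder at (-1, 2): section is a regular 8-gon, circumradius r=11; Combining (union): the regions partially overlap (shared area 54.73 mm²), so overlapping operands fuse into one piece — 1 connected region; the cube at (-1.5, -3) (footprint 29×16.5) is included at this height; After intersecting: the 29×16.5 cube at (-1.5, -3) partially overlaps the result so far; clipping to the common part keeps 154.87 mm² — 1 connected region. The outline is a single polygon with 13 vertices. Extrusion per mm of travel: 0.6 × 0.24 / (π × 0.875²) = 0.059868. Accumulating E over each segment gives final E = 3.0009.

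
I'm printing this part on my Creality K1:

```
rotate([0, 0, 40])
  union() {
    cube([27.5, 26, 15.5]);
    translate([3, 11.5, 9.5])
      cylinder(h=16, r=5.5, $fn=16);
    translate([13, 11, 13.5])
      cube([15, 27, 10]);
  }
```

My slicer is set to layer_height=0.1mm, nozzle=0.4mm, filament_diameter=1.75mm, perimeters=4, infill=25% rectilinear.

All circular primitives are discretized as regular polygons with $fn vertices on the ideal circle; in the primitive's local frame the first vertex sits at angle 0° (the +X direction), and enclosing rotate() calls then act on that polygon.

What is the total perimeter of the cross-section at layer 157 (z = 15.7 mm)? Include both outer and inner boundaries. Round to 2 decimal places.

At z = 15.7 mm: the cube does not reach this height (z outside [0, 15.5]); the r=5.5 cylinder at (3, 11.5) gives a regular 16-gon of circumradius 5.5 (constant along its height) (perimeter = 2·16·5.500·sin(180°/16) = 34.34 mm); the 15×27 cube at (13, 11) contributes its full rectangle (perimeter 84.00 mm); Taking the union: the 2 present regions are separate (no shared area or edge), so areas and boundary lengths simply add and each stays a separate island — boundary = 118.34 mm; (whole slice rotated 40° about Z — lengths, areas and connectivity unchanged). Overall, the cross-section has 2 separate islands. Total boundary length (outer) = 118.34 mm.

118.34 mm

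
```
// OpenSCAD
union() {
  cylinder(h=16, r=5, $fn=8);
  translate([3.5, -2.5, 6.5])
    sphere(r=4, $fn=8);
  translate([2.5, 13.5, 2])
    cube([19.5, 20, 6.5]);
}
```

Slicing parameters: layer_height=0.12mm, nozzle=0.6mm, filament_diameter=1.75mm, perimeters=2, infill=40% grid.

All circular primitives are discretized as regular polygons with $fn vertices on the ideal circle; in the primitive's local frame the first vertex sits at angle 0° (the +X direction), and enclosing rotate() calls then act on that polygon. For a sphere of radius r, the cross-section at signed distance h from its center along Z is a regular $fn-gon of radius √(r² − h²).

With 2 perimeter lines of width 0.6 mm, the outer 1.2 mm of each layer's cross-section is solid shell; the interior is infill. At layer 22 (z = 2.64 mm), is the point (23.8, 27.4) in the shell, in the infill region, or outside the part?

At z = 2.64 mm: the cylinder: section is a regular 8-gon, circumradius r=5; the sphere at (3.5, -2.5): section is a regular 8-gon, circumradius = √(r²−h²) = √(4²−3.86²) = 1.049; the 19.5×20 cube at (2.5, 13.5) contributes its full rectangle; Combining (union): the regions partially overlap (shared area 2.39 mm²), so overlapping operands fuse into one piece — 2 connected regions. Overall, the cross-section has 2 separate islands. The nearest boundary edge runs (22.00, 33.50)→(22.00, 13.50); distance from the point to it = 1.80 mm. The point is not inside any of the regions above, so it lies outside the cross-section (1.80 mm from the nearest boundary).

outside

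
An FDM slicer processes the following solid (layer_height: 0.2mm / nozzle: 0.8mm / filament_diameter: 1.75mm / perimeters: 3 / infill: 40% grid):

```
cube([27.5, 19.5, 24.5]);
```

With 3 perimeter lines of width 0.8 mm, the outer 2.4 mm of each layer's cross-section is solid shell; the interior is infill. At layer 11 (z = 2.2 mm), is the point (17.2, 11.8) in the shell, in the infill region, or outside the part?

At z = 2.2 mm: the cube (footprint 27.5×19.5) is included at this height. Overall, the cross-section is a single solid region. The nearest boundary edge runs (27.50, 19.50)→(0.00, 19.50); distance from the point to it = 7.70 mm. The point is inside the cross-section and 7.70 mm from the nearest boundary — more than the 2.4 mm shell width (3 × 0.8), so it's in the infill interior.

infill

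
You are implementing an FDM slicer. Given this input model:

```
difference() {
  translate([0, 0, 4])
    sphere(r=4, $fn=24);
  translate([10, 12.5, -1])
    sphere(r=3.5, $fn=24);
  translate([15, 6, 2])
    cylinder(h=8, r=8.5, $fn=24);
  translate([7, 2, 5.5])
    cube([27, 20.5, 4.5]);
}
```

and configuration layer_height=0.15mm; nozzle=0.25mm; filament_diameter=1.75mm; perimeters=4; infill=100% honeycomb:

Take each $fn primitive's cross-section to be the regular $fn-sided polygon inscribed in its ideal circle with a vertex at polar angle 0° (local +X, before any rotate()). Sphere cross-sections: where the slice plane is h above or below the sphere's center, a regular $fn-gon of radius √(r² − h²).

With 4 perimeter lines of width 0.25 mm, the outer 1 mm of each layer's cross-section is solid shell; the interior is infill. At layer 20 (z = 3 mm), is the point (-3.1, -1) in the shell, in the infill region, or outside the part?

shell

At z = 3 mm: the r=4 sphere contributes a regular 24-gon of circumradius √(4²−1²) = 3.873; the sphere at (10, 12.5) does not reach this height (|z−center|=4.000 > r=3.5); the r=8.5 cylinder at (15, 6) gives a regular 24-gon of circumradius 8.5 (constant along its height); the cube at (7, 2) is absent (z outside [5.5, 10]); Subtracting the remaining from the first: starting from the r=4 sphere, the r=8.5 cylinder at (15, 6) misses the remaining region (no effect) — 1 connected region. Overall, the cross-section is a single solid region. The nearest boundary edge runs (-3.35, -1.94)→(-3.74, -1.00); distance from the point to it = 0.59 mm. The point is inside the cross-section, 0.59 mm from the nearest boundary — within the 1 mm shell band (4 × 0.25).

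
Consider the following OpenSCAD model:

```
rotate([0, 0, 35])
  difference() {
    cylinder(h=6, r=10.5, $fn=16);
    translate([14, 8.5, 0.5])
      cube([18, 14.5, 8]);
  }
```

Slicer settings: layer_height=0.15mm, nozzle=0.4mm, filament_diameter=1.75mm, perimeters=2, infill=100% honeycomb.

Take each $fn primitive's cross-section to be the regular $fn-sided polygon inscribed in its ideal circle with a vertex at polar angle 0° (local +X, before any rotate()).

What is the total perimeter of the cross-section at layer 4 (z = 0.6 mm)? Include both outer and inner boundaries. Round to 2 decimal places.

At z = 0.6 mm: the r=10.5 cylinder gives a regular 16-gon of circumradius 10.5 (constant along its height) (perimeter = 2·16·10.500·sin(180°/16) = 65.55 mm); the cube at (14, 8.5) is present — its section is the full 18×14.5 rectangle (perimeter 65.00 mm); Subtracting the remaining from the first: starting from the r=10.5 cylinder, the 18×14.5 cube at (14, 8.5) misses the remaining region (no effect) — boundary = 65.55 mm; (rotated 35° about Z; rotation is an isometry so areas/perimeters/island counts are preserved). Overall, the cross-section is a single solid region. Total boundary length (outer) = 65.55 mm.

65.55 mm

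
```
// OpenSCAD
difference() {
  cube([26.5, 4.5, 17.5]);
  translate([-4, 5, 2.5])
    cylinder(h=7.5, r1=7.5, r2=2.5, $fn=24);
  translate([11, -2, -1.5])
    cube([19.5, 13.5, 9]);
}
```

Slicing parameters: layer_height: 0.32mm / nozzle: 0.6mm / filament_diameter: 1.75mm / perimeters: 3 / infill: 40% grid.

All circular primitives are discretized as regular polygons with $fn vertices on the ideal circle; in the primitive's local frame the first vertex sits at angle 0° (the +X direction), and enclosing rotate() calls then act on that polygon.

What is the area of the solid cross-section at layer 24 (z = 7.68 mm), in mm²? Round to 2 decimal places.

119.25 mm²

At z = 7.68 mm: the cube (footprint 26.5×4.5) is included at this height (area 119.25 mm²); the cone at (-4, 5) (r1=7.5→r2=2.5) has section circumradius 4.047 here — a regular 24-gon (area = (24/2)·4.047²·sin(360°/24) = 50.86 mm²); the cube at (11, -2) is not intersected at this z (z outside [-1.5, 7.5]); Subtracting the remaining from the first: starting from the 26.5×4.5 cube (119.25 mm²), the cone at (-4, 5) misses the remaining region (no effect) — area = 119.25 mm². Overall, the cross-section is a single solid region. Net area = 119.25 mm².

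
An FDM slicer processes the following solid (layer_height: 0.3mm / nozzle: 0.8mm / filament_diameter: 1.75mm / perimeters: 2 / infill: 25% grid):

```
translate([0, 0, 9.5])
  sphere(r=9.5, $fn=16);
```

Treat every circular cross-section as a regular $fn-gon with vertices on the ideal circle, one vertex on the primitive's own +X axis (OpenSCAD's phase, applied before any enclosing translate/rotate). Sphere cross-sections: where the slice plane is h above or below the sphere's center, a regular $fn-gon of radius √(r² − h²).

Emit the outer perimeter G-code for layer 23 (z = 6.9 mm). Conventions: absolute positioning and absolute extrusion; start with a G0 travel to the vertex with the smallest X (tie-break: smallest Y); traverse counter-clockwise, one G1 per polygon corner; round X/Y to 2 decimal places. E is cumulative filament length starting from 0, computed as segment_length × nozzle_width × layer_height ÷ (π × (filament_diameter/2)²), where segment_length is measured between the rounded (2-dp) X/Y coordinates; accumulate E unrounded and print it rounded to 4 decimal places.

At z = 6.9 mm: the sphere: section is a regular 16-gon, circumradius = √(r²−h²) = √(9.5²−2.6²) = 9.137. The outline is a single polygon with 16 vertices. Extrusion per mm of travel: 0.8 × 0.3 / (π × 0.875²) = 0.099780. Accumulating E over each segment gives final E = 5.6919.

G0 X-9.14 Y0.00 Z6.90
G1 X-8.44 Y-3.50 E0.3561
G1 X-6.46 Y-6.46 E0.7115
G1 X-3.50 Y-8.44 E1.0668
G1 X0.00 Y-9.14 E1.4230
G1 X3.50 Y-8.44 E1.7791
G1 X6.46 Y-6.46 E2.1345
G1 X8.44 Y-3.50 E2.4898
G1 X9.14 Y0.00 E2.8459
G1 X8.44 Y3.50 E3.2021
G1 X6.46 Y6.46 E3.5574
G1 X3.50 Y8.44 E3.9128
G1 X0.00 Y9.14 E4.2689
G1 X-3.50 Y8.44 E4.6250
G1 X-6.46 Y6.46 E4.9804
G1 X-8.44 Y3.50 E5.3357
G1 X-9.14 Y0.00 E5.6919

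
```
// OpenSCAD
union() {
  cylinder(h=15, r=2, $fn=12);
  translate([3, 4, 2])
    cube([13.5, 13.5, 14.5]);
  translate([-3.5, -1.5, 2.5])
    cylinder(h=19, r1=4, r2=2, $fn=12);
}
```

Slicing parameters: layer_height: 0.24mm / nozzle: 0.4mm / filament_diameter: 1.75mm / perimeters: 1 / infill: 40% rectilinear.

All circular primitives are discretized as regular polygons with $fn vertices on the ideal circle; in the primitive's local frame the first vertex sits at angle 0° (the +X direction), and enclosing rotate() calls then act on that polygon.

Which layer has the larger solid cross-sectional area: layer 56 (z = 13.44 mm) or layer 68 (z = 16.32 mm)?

Layer 56 (z = 13.44): the r=2 cylinder contributes a regular 12-gon of circumradius 2 (area = (12/2)·2.000²·sin(360°/12) = 12.00 mm²); the 13.5×13.5 cube at (3, 4) contributes its full rectangle (area 182.25 mm²); the cone at (-3.5, -1.5) (r1=4→r2=2) has section circumradius 2.848 here — a regular 12-gon (area = (12/2)·2.848²·sin(360°/12) = 24.34 mm²); Merging all regions: the regions partially overlap — summed areas 218.59 mm² minus the doubly-counted overlap 1.75 mm² gives 216.84 mm² — area = 216.84 mm². So its area = 216.84 mm². Layer 68 (z = 16.32): the cylinder is absent (z outside [0, 15]); the cube at (3, 4) (footprint 13.5×13.5) is included at this height (area 182.25 mm²); the cone at (-3.5, -1.5) (r1=4→r2=2) has section circumradius 2.545 here — a regular 12-gon (area = (12/2)·2.545²·sin(360°/12) = 19.44 mm²); Combining (union): the 2 present regions are separate (no shared area or edge), so areas and boundary lengths simply add and each stays a separate island — area = 201.69 mm². So its area = 201.69 mm². Layer 56 is larger (216.84 vs 201.69 mm²).

layer 56 (z = 13.44 mm)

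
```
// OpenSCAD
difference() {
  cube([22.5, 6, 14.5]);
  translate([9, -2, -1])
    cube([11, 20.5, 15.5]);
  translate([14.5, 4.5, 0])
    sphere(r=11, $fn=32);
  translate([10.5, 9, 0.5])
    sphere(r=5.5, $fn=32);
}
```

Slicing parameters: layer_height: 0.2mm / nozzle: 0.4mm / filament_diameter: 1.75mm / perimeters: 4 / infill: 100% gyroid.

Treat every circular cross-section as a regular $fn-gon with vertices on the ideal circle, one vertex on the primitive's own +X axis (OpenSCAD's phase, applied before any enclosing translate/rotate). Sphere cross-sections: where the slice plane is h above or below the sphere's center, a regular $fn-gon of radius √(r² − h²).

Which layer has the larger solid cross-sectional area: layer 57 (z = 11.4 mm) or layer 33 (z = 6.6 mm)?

Layer 57 (z = 11.4): the 22.5×6 cube contributes its full rectangle (area 135.00 mm²); the cube at (9, -2) (footprint 11×20.5) is included at this height (area 225.50 mm²); the sphere at (14.5, 4.5) is absent (|z−center|=11.400 > r=11); the sphere at (10.5, 9) is absent (|z−center|=10.900 > r=5.5); Taking the first minus the rest: starting from the 22.5×6 cube (135.00 mm²), the 11×20.5 cube at (9, -2) partially overlaps it — only the 66.00 mm² overlap (of its 225.50 mm²) is removed, clipping the outline — area = 69.00 mm². So its area = 69.00 mm². Layer 33 (z = 6.6): the 22.5×6 cube contributes its full rectangle (area 135.00 mm²); the cube at (9, -2) is present — its section is the full 11×20.5 rectangle (area 225.50 mm²); the r=11 sphere at (14.5, 4.5) slices to a regular 32-gon of circumradius 8.800 (√(r²−h²) with h=6.6 from center) (area = (32/2)·8.800²·sin(360°/32) = 241.72 mm²); the sphere at (10.5, 9) is not intersected at this z (|z−center|=6.100 > r=5.5); After the difference (first − rest): starting from the 22.5×6 cube (135.00 mm²), the 11×20.5 cube at (9, -2) partially overlaps it — only the 66.00 mm² overlap (of its 225.50 mm²) is removed, clipping the outline; the r=11 sphere at (14.5, 4.5) partially overlaps it — only the 32.54 mm² overlap (of its 241.72 mm²) is removed, clipping the outline — area = 36.46 mm². So its area = 36.46 mm². Layer 57 is larger (69.00 vs 36.46 mm²).

layer 57 (z = 11.4 mm)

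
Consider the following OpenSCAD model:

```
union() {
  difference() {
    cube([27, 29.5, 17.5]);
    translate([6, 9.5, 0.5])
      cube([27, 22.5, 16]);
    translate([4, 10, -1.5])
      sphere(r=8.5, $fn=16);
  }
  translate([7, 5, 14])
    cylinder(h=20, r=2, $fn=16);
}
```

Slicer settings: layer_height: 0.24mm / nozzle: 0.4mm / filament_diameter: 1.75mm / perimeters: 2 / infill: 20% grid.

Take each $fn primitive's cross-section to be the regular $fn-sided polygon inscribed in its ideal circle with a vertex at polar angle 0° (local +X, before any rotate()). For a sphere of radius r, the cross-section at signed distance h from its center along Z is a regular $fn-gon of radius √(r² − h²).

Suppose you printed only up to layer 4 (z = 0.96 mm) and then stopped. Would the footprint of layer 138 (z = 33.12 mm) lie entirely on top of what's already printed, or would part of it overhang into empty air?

part overhangs

Compare the two slices. At z = 0.96: the 27×29.5 cube contributes its full rectangle (area 796.50 mm²); the 27×22.5 cube at (6, 9.5) contributes its full rectangle (area 607.50 mm²); the r=8.5 sphere at (4, 10) contributes a regular 16-gon of circumradius √(8.5²−2.46²) = 8.136 (area = (16/2)·8.136²·sin(360°/16) = 202.66 mm²); After the difference (first − rest): starting from the 27×29.5 cube (796.50 mm²), the 27×22.5 cube at (6, 9.5) partially overlaps it — only the 420.00 mm² overlap (of its 607.50 mm²) is removed, clipping the outline; the r=8.5 sphere at (4, 10) partially overlaps it — only the 125.04 mm² overlap (of its 202.66 mm²) is removed, clipping the outline — area = 251.46 mm²; the cylinder at (7, 5) is absent (z outside [14, 34]); Merging all regions: only that combined region is present, so the union is just that shape — area = 251.46 mm². At z = 33.12: the cube is absent (z outside [0, 17.5]); the cube at (6, 9.5) is absent (z outside [0.5, 16.5]); the sphere at (4, 10) is absent (|z−center|=34.620 > r=8.5); Taking the first minus the rest: the first operand is absent here, so nothing remains; the r=2 cylinder at (7, 5) contributes a regular 16-gon of circumradius 2 (area = (16/2)·2.000²·sin(360°/16) = 12.25 mm²); Taking the union: only the r=2 cylinder at (7, 5) is present, so the union is just that shape — area = 12.25 mm². Checking containment: at z = 33.12 the cross-section extends beyond the z = 0.96 cross-section by about 12.25 mm².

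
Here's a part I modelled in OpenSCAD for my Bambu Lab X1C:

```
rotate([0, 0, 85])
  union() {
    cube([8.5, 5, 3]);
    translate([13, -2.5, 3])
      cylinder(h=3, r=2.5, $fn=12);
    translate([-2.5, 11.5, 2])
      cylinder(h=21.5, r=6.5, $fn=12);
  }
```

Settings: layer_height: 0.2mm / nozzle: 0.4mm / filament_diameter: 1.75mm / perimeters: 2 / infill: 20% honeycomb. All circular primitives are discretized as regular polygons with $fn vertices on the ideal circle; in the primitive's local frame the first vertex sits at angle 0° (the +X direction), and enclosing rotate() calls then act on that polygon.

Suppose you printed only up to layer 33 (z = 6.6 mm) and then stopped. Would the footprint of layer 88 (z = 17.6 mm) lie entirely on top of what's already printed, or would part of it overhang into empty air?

entirely on top

Compare the two slices. At z = 6.6: the cube is absent (z outside [0, 3]); the cylinder at (13, -2.5) does not reach this height (z outside [3, 6]); the r=6.5 cylinder at (-2.5, 11.5) contributes a regular 12-gon of circumradius 6.5 (area = (12/2)·6.500²·sin(360°/12) = 126.75 mm²); Merging all regions: only the r=6.5 cylinder at (-2.5, 11.5) is present, so the union is just that shape — area = 126.75 mm²; (whole slice rotated 85° about Z — lengths, areas and connectivity unchanged). At z = 17.6: the cube is not intersected at this z (z outside [0, 3]); the cylinder at (13, -2.5) does not reach this height (z outside [3, 6]); the r=6.5 cylinder at (-2.5, 11.5) gives a regular 12-gon of circumradius 6.5 (constant along its height) (area = (12/2)·6.500²·sin(360°/12) = 126.75 mm²); Combining (union): only the r=6.5 cylinder at (-2.5, 11.5) is present, so the union is just that shape — area = 126.75 mm²; (whole slice rotated 85° about Z — lengths, areas and connectivity unchanged). Checking containment: the cross-section at z = 17.6 is a subset of the cross-section at z = 6.6.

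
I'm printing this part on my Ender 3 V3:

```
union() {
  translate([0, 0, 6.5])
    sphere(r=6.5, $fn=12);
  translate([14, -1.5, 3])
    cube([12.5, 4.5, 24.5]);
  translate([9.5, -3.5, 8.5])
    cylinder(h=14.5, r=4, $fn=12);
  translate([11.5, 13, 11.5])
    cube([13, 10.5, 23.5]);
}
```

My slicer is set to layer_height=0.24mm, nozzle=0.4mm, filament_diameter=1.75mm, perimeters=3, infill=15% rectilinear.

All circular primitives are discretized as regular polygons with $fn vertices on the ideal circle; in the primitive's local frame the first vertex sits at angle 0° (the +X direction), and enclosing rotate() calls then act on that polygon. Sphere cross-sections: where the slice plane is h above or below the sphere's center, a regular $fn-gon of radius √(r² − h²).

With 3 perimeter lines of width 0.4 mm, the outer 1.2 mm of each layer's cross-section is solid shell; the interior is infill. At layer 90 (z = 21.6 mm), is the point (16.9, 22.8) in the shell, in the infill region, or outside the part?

shell

At z = 21.6 mm: the sphere does not reach this height (|z−center|=15.100 > r=6.5); the 12.5×4.5 cube at (14, -1.5) contributes its full rectangle; the r=4 cylinder at (9.5, -3.5) contributes a regular 12-gon of circumradius 4; the cube at (11.5, 13) (footprint 13×10.5) is included at this height; Combining (union): the 3 present regions are separate (no shared area or edge), so areas and boundary lengths simply add and each stays a separate island — 3 connected regions. Overall, the cross-section has 3 separate islands. The nearest boundary edge runs (11.50, 23.50)→(24.50, 23.50); distance from the point to it = 0.70 mm. (Shell/infill is judged within the island containing the point — the largest one.) The point is inside the cross-section, 0.70 mm from the nearest boundary — within the 1.2 mm shell band (3 × 0.4).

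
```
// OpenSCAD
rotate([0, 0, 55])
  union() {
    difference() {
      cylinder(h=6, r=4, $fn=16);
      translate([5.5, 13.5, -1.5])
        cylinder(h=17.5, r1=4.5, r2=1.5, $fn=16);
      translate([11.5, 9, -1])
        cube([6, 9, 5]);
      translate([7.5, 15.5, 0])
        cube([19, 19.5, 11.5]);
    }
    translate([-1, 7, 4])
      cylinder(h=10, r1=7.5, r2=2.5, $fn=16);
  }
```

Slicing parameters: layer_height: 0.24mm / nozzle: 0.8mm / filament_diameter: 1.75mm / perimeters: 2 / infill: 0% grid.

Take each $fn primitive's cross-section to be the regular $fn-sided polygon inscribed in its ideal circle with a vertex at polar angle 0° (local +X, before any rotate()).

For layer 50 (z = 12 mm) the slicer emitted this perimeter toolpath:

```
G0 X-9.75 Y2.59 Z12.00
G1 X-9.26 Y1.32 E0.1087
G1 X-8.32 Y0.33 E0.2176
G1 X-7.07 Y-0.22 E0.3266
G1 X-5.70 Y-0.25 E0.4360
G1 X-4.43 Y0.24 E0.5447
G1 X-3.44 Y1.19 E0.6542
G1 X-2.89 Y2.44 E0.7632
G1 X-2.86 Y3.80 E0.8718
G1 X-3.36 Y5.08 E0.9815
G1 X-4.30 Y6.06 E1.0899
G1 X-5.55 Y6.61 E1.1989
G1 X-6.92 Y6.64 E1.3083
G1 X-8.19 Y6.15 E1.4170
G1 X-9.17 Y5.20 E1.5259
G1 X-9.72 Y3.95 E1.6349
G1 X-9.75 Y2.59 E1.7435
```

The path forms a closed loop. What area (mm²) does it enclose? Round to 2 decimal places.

Apply the shoelace formula to the sequence of (X, Y) vertices; enclosed area = 37.47 mm².

37.47 mm²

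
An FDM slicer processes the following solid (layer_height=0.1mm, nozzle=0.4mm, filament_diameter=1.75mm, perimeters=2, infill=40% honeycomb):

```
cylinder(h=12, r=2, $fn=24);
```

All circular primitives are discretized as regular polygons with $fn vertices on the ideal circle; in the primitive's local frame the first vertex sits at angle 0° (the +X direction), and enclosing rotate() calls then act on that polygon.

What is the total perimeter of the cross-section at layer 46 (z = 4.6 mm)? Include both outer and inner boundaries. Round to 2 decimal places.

12.53 mm

At z = 4.6 mm: the cylinder: section is a regular 24-gon, circumradius r=2 (perimeter = 2·24·2.000·sin(180°/24) = 12.53 mm). Overall, the cross-section is a single solid region. Total boundary length (outer) = 12.53 mm.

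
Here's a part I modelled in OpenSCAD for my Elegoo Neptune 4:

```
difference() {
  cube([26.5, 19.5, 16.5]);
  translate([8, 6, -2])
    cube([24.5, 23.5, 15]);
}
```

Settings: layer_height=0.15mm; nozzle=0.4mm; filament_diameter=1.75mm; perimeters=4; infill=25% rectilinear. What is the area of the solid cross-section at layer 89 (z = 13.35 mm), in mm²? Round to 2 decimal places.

At z = 13.35 mm: the 26.5×19.5 cube contributes its full rectangle (area 516.75 mm²); the cube at (8, 6) is absent (z outside [-2, 13]); Subtracting the remaining from the first: none of the subtracted shapes is present at this height, so the 26.5×19.5 cube is unchanged — area = 516.75 mm². Overall, the cross-section is a single solid region. Net area = 516.75 mm².

516.75 mm²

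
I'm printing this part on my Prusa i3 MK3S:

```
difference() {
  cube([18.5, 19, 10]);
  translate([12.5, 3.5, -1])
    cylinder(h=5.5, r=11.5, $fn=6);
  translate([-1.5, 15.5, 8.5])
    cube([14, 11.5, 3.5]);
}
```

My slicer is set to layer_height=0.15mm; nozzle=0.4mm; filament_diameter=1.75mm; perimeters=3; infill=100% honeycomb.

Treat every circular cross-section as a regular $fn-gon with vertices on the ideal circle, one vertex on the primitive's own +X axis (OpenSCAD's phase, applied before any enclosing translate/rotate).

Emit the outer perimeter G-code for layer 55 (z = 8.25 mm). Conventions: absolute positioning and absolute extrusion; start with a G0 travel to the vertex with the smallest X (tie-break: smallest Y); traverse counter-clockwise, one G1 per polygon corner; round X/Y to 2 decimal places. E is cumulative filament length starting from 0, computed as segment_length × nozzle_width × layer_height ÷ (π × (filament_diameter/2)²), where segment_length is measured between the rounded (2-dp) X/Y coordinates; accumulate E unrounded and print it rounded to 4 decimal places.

G0 X0.00 Y0.00 Z8.25
G1 X18.50 Y0.00 E0.4615
G1 X18.50 Y19.00 E0.9354
G1 X0.00 Y19.00 E1.3969
G1 X0.00 Y0.00 E1.8709

At z = 8.25 mm: the cube is present — its section is the full 18.5×19 rectangle; the cylinder at (12.5, 3.5) is not intersected at this z (z outside [-1, 4.5]); the cube at (-1.5, 15.5) is not intersected at this z (z outside [8.5, 12]); Taking the first minus the rest: none of the subtracted shapes is present at this height, so the 18.5×19 cube is unchanged — 1 connected region. The outline is a single polygon with 4 vertices. Extrusion per mm of travel: 0.4 × 0.15 / (π × 0.875²) = 0.024945. Accumulating E over each segment gives final E = 1.8709.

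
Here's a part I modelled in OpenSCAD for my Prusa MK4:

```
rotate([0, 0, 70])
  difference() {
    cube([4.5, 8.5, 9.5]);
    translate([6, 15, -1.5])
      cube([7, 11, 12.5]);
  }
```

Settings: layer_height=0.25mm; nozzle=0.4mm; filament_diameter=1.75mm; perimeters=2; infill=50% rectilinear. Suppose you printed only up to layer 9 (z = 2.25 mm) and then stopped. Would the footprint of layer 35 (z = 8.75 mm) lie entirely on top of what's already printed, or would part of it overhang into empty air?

Compare the two slices. At z = 2.25: the 4.5×8.5 cube contributes its full rectangle (area 38.25 mm²); the cube at (6, 15) (footprint 7×11) is included at this height (area 77.00 mm²); After the difference (first − rest): starting from the 4.5×8.5 cube (38.25 mm²), the 7×11 cube at (6, 15) misses the remaining region (no effect) — area = 38.25 mm²; (whole slice rotated 70° about Z — lengths, areas and connectivity unchanged). At z = 8.75: the cube (footprint 4.5×8.5) is included at this height (area 38.25 mm²); the cube at (6, 15) is present — its section is the full 7×11 rectangle (area 77.00 mm²); Taking the first minus the rest: starting from the 4.5×8.5 cube (38.25 mm²), the 7×11 cube at (6, 15) misses the remaining region (no effect) — area = 38.25 mm²; (rotated 70° about Z; rotation is an isometry so areas/perimeters/island counts are preserved). Checking containment: the cross-section at z = 8.75 is a subset of the cross-section at z = 2.25.

entirely on top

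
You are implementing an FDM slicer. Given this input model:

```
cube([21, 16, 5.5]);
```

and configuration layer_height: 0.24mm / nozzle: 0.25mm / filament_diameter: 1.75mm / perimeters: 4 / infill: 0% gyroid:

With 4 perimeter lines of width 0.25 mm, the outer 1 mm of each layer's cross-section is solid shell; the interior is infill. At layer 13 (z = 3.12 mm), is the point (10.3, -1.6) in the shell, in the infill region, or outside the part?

outside

At z = 3.12 mm: the cube (footprint 21×16) is included at this height. Overall, the cross-section is a single solid region. The nearest boundary edge runs (0.00, 0.00)→(21.00, 0.00); distance from the point to it = 1.60 mm. The point is not inside any of the regions above, so it lies outside the cross-section (1.60 mm from the nearest boundary).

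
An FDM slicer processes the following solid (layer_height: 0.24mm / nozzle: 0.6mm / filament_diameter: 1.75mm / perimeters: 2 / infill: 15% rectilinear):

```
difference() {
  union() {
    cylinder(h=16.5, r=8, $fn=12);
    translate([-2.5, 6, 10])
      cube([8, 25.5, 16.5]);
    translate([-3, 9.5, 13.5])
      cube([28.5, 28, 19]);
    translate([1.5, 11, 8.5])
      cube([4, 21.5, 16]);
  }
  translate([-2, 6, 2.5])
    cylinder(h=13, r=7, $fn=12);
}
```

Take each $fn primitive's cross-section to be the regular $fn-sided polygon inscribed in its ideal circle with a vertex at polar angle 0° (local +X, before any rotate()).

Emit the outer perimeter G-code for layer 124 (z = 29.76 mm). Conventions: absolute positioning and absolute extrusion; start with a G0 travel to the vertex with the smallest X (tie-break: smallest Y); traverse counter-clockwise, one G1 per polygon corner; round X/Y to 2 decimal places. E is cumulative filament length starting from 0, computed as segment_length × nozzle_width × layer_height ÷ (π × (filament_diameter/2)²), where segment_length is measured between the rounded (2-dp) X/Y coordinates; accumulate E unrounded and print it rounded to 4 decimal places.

G0 X-3.00 Y9.50 Z29.76
G1 X25.50 Y9.50 E1.7062
G1 X25.50 Y37.50 E3.3826
G1 X-3.00 Y37.50 E5.0888
G1 X-3.00 Y9.50 E6.7651

At z = 29.76 mm: the cylinder is not intersected at this z (z outside [0, 16.5]); the cube at (-2.5, 6) does not reach this height (z outside [10, 26.5]); the cube at (-3, 9.5) (footprint 28.5×28) is included at this height; the cube at (1.5, 11) is absent (z outside [8.5, 24.5]); Merging all regions: only the 28.5×28 cube at (-3, 9.5) is present, so the union is just that shape — 1 connected region; the cylinder at (-2, 6) is not intersected at this z (z outside [2.5, 15.5]); After the difference (first − rest): none of the subtracted shapes is present at this height, so that combined region is unchanged — 1 connected region. The outline is a single polygon with 4 vertices. Extrusion per mm of travel: 0.6 × 0.24 / (π × 0.875²) = 0.059868. Accumulating E over each segment gives final E = 6.7651.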